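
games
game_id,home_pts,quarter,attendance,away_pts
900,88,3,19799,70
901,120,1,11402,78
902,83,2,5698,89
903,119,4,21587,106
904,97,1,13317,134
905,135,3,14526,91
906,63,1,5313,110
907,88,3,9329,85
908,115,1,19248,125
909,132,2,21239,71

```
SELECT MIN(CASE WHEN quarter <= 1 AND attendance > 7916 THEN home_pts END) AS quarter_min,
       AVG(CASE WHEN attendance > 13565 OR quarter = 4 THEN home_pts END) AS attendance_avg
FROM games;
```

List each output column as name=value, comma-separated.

[quarter_min: quarter <= 1 AND attendance > 7916]
game_id=900: ✗
game_id=901: ✓ → 120
game_id=902: ✗
game_id=903: ✗
game_id=904: ✓ → 97
game_id=905: ✗
game_id=906: ✗
game_id=907: ✗
game_id=908: ✓ → 115
game_id=909: ✗
quarter_min = MIN(120, 97, 115) = 97
—
[attendance_avg: attendance > 13565 OR quarter = 4]
game_id=900: ✓ → 88
game_id=901: ✗
game_id=902: ✗
game_id=903: ✓ → 119
game_id=904: ✗
game_id=905: ✓ → 135
game_id=906: ✗
game_id=907: ✗
game_id=908: ✓ → 115
game_id=909: ✓ → 132
attendance_avg = (88 + 119 + 135 + 115 + 132) / 5 = 117.8

quarter_min=97, attendance_avg=117.8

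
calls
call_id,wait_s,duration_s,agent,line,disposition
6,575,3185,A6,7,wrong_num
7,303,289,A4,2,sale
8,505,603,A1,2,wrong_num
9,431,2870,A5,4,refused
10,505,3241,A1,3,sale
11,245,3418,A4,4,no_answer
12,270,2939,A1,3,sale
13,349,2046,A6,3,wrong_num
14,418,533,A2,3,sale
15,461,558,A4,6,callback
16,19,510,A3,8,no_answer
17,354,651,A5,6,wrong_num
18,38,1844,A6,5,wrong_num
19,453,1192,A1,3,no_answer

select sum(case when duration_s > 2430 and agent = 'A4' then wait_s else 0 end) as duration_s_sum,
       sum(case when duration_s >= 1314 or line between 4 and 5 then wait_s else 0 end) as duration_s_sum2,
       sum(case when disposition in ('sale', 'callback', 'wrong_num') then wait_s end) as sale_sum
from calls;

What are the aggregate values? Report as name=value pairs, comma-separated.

[duration_s_sum: duration_s > 2430 and agent = 'A4']
call_id=6: ✗
call_id=7: ✗
call_id=8: ✗
call_id=9: ✗
call_id=10: ✗
call_id=11: ✓ → 245
call_id=12: ✗
call_id=13: ✗
call_id=14: ✗
call_id=15: ✗
call_id=16: ✗
call_id=17: ✗
call_id=18: ✗
call_id=19: ✗
duration_s_sum = 245
—
[duration_s_sum2: duration_s >= 1314 or line between 4 and 5]
call_id=6: ✓ → 575
call_id=7: ✗
call_id=8: ✗
call_id=9: ✓ → 431
call_id=10: ✓ → 505
call_id=11: ✓ → 245
call_id=12: ✓ → 270
call_id=13: ✓ → 349
call_id=14: ✗
call_id=15: ✗
call_id=16: ✗
call_id=17: ✗
call_id=18: ✓ → 38
call_id=19: ✗
duration_s_sum2 = 575 + 431 + 505 + 245 + 270 + 349 + 38 = 2413
—
[sale_sum: disposition in ('sale', 'callback', 'wrong_num')]
call_id=6: ✓ → 575
call_id=7: ✓ → 303
call_id=8: ✓ → 505
call_id=9: ✗
call_id=10: ✓ → 505
call_id=11: ✗
call_id=12: ✓ → 270
call_id=13: ✓ → 349
call_id=14: ✓ → 418
call_id=15: ✓ → 461
call_id=16: ✗
call_id=17: ✓ → 354
call_id=18: ✓ → 38
call_id=19: ✗
sale_sum = 575 + 303 + 505 + 505 + 270 + 349 + 418 + 461 + 354 + 38 = 3778

duration_s_sum=245, duration_s_sum2=2413, sale_sum=3778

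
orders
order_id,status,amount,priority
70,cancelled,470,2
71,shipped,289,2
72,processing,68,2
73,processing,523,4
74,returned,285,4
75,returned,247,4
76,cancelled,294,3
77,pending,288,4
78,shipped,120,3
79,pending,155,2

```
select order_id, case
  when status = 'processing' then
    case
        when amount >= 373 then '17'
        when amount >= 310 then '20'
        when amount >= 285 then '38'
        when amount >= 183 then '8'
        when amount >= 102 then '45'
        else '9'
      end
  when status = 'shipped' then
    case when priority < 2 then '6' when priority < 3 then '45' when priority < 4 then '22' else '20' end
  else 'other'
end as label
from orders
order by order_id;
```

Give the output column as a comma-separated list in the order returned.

order_id=70: status='cancelled' → outer ELSE → other
order_id=71: status='shipped' → inner[priority < 3] → 45
order_id=72: status='processing' → inner[ELSE] → 9
order_id=73: status='processing' → inner[amount >= 373] → 17
order_id=74: status='returned' → outer ELSE → other
order_id=75: status='returned' → outer ELSE → other
order_id=76: status='cancelled' → outer ELSE → other
order_id=77: status='pending' → outer ELSE → other
order_id=78: status='shipped' → inner[priority < 4] → 22
order_id=79: status='pending' → outer ELSE → other

other, 45, 9, 17, other, other, other, other, 22, other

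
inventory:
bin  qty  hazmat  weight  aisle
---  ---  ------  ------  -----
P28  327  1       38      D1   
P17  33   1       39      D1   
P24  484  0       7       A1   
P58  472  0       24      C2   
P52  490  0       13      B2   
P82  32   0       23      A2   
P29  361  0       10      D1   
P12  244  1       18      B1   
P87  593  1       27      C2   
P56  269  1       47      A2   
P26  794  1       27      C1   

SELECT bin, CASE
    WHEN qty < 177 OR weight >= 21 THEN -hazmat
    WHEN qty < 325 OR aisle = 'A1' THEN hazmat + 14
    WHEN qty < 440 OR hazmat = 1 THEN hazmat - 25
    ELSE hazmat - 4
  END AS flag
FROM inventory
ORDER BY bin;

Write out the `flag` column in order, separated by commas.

bin=P12: qty < 325 OR aisle = 'A1' → 15
bin=P17: qty < 177 OR weight >= 21 → -1
bin=P24: qty < 325 OR aisle = 'A1' → 14
bin=P26: qty < 177 OR weight >= 21 → -1
bin=P28: qty < 177 OR weight >= 21 → -1
bin=P29: qty < 440 OR hazmat = 1 → -25
bin=P52: ELSE → -4
bin=P56: qty < 177 OR weight >= 21 → -1
bin=P58: qty < 177 OR weight >= 21 → 0
bin=P82: qty < 177 OR weight >= 21 → 0
bin=P87: qty < 177 OR weight >= 21 → -1

15, -1, 14, -1, -1, -25, -4, -1, 0, 0, -1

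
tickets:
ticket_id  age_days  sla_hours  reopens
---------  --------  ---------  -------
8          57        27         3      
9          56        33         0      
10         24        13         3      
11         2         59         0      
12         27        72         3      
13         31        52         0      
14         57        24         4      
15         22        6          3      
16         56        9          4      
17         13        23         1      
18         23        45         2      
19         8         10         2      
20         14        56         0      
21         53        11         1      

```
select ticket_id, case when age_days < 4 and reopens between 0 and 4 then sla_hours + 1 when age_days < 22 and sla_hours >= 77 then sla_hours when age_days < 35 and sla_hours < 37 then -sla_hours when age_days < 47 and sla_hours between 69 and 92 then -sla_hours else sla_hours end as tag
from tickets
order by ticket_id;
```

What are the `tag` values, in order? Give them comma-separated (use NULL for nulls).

ticket_id=8: ELSE → 27
ticket_id=9: ELSE → 33
ticket_id=10: age_days < 35 and sla_hours < 37 → -13
ticket_id=11: age_days < 4 and reopens between 0 and 4 → 60
ticket_id=12: age_days < 47 and sla_hours between 69 and 92 → -72
ticket_id=13: ELSE → 52
ticket_id=14: ELSE → 24
ticket_id=15: age_days < 35 and sla_hours < 37 → -6
ticket_id=16: ELSE → 9
ticket_id=17: age_days < 35 and sla_hours < 37 → -23
ticket_id=18: ELSE → 45
ticket_id=19: age_days < 35 and sla_hours < 37 → -10
ticket_id=20: ELSE → 56
ticket_id=21: ELSE → 11

27, 33, -13, 60, -72, 52, 24, -6, 9, -23, 45, -10, 56, 11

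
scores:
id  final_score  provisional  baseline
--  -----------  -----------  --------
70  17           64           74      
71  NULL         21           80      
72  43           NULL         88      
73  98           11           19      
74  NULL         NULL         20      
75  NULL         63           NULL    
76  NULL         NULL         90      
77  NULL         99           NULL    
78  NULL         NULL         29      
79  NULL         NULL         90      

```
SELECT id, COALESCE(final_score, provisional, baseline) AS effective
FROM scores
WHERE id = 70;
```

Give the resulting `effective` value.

17

id = 70: final_score=17, provisional=64, baseline=74.
final_score=17 → 17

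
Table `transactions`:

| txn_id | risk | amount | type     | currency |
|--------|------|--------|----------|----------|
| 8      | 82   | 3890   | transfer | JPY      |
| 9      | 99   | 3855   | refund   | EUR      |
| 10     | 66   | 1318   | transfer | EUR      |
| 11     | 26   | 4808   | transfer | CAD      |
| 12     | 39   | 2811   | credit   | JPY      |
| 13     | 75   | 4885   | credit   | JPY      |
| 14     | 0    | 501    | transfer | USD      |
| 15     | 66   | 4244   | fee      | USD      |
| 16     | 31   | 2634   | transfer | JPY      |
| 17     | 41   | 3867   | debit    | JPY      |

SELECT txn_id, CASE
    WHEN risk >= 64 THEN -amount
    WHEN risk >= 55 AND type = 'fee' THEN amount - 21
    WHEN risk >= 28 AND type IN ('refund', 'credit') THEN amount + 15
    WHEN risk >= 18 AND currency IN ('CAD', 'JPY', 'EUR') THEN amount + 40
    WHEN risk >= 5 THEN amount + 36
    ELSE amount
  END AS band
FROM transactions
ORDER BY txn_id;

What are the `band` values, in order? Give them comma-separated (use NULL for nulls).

txn_id=8: risk >= 64 → -3890
txn_id=9: risk >= 64 → -3855
txn_id=10: risk >= 64 → -1318
txn_id=11: risk >= 18 AND currency IN ('CAD', 'JPY', 'EUR') → 4848
txn_id=12: risk >= 28 AND type IN ('refund', 'credit') → 2826
txn_id=13: risk >= 64 → -4885
txn_id=14: ELSE → 501
txn_id=15: risk >= 64 → -4244
txn_id=16: risk >= 18 AND currency IN ('CAD', 'JPY', 'EUR') → 2674
txn_id=17: risk >= 18 AND currency IN ('CAD', 'JPY', 'EUR') → 3907

-3890, -3855, -1318, 4848, 2826, -4885, 501, -4244, 2674, 3907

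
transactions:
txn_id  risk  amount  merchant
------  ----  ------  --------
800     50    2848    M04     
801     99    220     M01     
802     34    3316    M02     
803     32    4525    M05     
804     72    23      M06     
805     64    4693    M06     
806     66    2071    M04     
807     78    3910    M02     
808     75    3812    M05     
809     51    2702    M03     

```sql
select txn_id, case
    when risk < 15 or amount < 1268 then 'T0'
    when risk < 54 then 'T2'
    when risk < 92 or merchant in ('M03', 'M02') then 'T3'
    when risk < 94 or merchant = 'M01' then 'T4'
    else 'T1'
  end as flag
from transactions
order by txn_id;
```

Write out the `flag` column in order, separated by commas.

T2, T0, T2, T2, T0, T3, T3, T3, T3, T2

txn_id=800: risk < 54 → T2
txn_id=801: risk < 15 or amount < 1268 → T0
txn_id=802: risk < 54 → T2
txn_id=803: risk < 54 → T2
txn_id=804: risk < 15 or amount < 1268 → T0
txn_id=805: risk < 92 or merchant in ('M03', 'M02') → T3
txn_id=806: risk < 92 or merchant in ('M03', 'M02') → T3
txn_id=807: risk < 92 or merchant in ('M03', 'M02') → T3
txn_id=808: risk < 92 or merchant in ('M03', 'M02') → T3
txn_id=809: risk < 54 → T2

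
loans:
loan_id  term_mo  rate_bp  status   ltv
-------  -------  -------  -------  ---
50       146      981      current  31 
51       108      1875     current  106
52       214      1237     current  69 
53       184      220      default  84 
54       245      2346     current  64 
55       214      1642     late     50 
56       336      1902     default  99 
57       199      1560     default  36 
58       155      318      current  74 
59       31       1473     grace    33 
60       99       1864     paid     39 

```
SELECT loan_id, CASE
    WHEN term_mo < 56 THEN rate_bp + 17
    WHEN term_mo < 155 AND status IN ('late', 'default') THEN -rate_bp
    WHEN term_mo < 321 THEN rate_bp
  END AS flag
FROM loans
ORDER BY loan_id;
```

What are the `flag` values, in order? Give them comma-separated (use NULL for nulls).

981, 1875, 1237, 220, 2346, 1642, NULL, 1560, 318, 1490, 1864

loan_id=50: term_mo < 321 → 981
loan_id=51: term_mo < 321 → 1875
loan_id=52: term_mo < 321 → 1237
loan_id=53: term_mo < 321 → 220
loan_id=54: term_mo < 321 → 2346
loan_id=55: term_mo < 321 → 1642
loan_id=56: (no match → NULL) → NULL
loan_id=57: term_mo < 321 → 1560
loan_id=58: term_mo < 321 → 318
loan_id=59: term_mo < 56 → 1490
loan_id=60: term_mo < 321 → 1864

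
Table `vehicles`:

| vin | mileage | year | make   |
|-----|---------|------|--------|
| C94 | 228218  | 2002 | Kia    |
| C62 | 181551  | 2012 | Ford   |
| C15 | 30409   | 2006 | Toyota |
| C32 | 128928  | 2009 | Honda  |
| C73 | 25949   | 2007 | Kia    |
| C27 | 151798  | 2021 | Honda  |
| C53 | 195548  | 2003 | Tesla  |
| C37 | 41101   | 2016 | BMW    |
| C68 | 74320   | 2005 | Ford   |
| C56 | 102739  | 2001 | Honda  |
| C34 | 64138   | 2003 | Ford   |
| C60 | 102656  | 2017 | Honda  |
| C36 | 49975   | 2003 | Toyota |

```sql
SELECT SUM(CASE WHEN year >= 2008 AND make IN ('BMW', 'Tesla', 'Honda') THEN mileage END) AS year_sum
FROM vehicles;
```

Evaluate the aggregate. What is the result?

424483

vin=C94: ✗
vin=C62: ✗
vin=C15: ✗
vin=C32: ✓ → 128928
vin=C73: ✗
vin=C27: ✓ → 151798
vin=C53: ✗
vin=C37: ✓ → 41101
vin=C68: ✗
vin=C56: ✗
vin=C34: ✗
vin=C60: ✓ → 102656
vin=C36: ✗
year_sum = 128928 + 151798 + 41101 + 102656 = 424483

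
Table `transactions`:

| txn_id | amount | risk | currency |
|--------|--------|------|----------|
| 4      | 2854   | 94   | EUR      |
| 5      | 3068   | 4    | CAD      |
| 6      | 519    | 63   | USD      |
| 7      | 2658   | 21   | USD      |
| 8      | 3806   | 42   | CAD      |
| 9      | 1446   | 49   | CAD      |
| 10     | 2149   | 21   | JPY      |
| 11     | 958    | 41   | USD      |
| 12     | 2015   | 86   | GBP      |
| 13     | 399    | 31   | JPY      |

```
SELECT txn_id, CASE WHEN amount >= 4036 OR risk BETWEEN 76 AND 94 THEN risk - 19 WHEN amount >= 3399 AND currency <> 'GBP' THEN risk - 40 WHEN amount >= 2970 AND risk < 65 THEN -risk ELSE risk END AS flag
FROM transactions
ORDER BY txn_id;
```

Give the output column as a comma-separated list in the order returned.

txn_id=4: amount >= 4036 OR risk BETWEEN 76 AND 94 → 75
txn_id=5: amount >= 2970 AND risk < 65 → -4
txn_id=6: ELSE → 63
txn_id=7: ELSE → 21
txn_id=8: amount >= 3399 AND currency <> 'GBP' → 2
txn_id=9: ELSE → 49
txn_id=10: ELSE → 21
txn_id=11: ELSE → 41
txn_id=12: amount >= 4036 OR risk BETWEEN 76 AND 94 → 67
txn_id=13: ELSE → 31

75, -4, 63, 21, 2, 49, 21, 41, 67, 31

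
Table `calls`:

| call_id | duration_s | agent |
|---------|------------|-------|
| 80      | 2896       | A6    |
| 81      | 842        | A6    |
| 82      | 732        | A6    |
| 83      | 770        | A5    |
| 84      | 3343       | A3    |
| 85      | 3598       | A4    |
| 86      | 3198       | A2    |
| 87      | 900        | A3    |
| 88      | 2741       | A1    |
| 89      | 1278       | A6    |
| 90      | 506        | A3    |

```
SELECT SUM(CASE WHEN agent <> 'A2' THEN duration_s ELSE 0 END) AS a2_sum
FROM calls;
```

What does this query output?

call_id=80: ✓ → 2896
call_id=81: ✓ → 842
call_id=82: ✓ → 732
call_id=83: ✓ → 770
call_id=84: ✓ → 3343
call_id=85: ✓ → 3598
call_id=86: ✗
call_id=87: ✓ → 900
call_id=88: ✓ → 2741
call_id=89: ✓ → 1278
call_id=90: ✓ → 506
a2_sum = 2896 + 842 + 732 + 770 + 3343 + 3598 + 900 + 2741 + 1278 + 506 = 17606

17606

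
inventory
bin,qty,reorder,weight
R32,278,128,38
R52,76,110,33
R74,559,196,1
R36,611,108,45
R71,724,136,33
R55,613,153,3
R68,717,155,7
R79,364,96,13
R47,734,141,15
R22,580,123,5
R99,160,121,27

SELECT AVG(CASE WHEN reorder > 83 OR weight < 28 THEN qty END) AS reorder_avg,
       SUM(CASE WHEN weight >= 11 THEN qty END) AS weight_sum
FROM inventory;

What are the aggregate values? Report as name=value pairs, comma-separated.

[reorder_avg: reorder > 83 OR weight < 28]
bin=R32: ✓ → 278
bin=R52: ✓ → 76
bin=R74: ✓ → 559
bin=R36: ✓ → 611
bin=R71: ✓ → 724
bin=R55: ✓ → 613
bin=R68: ✓ → 717
bin=R79: ✓ → 364
bin=R47: ✓ → 734
bin=R22: ✓ → 580
bin=R99: ✓ → 160
reorder_avg = (278 + 76 + 559 + 611 + 724 + 613 + 717 + 364 + 734 + 580 + 160) / 11 = 492.3636363636
—
[weight_sum: weight >= 11]
bin=R32: ✓ → 278
bin=R52: ✓ → 76
bin=R74: ✗
bin=R36: ✓ → 611
bin=R71: ✓ → 724
bin=R55: ✗
bin=R68: ✗
bin=R79: ✓ → 364
bin=R47: ✓ → 734
bin=R22: ✗
bin=R99: ✓ → 160
weight_sum = 278 + 76 + 611 + 724 + 364 + 734 + 160 = 2947

reorder_avg=492.3636363636, weight_sum=2947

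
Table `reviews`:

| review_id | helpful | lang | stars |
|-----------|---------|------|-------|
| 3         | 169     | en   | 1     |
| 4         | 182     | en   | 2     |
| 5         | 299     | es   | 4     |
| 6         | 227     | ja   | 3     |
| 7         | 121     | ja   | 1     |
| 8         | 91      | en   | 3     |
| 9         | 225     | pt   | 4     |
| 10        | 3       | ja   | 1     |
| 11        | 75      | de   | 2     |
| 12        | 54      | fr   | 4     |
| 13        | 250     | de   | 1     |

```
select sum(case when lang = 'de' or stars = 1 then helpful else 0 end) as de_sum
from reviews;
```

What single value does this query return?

618

review_id=3: ✓ → 169
review_id=4: ✗
review_id=5: ✗
review_id=6: ✗
review_id=7: ✓ → 121
review_id=8: ✗
review_id=9: ✗
review_id=10: ✓ → 3
review_id=11: ✓ → 75
review_id=12: ✗
review_id=13: ✓ → 250
de_sum = 169 + 121 + 3 + 75 + 250 = 618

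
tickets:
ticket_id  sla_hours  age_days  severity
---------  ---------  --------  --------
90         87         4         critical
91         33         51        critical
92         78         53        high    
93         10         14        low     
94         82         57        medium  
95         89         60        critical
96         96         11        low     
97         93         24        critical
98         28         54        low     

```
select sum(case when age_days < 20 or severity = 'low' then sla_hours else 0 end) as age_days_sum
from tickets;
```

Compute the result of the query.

221

ticket_id=90: ✓ → 87
ticket_id=91: ✗
ticket_id=92: ✗
ticket_id=93: ✓ → 10
ticket_id=94: ✗
ticket_id=95: ✗
ticket_id=96: ✓ → 96
ticket_id=97: ✗
ticket_id=98: ✓ → 28
age_days_sum = 87 + 10 + 96 + 28 = 221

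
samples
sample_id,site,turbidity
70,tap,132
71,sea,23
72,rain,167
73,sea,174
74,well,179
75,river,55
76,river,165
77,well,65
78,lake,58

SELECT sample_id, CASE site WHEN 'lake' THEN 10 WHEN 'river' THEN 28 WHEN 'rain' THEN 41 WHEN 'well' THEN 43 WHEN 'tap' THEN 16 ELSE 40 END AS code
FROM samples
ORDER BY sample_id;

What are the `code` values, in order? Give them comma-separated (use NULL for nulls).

sample_id=70: site='tap' → 16
sample_id=71: ELSE → 40
sample_id=72: site='rain' → 41
sample_id=73: ELSE → 40
sample_id=74: site='well' → 43
sample_id=75: site='river' → 28
sample_id=76: site='river' → 28
sample_id=77: site='well' → 43
sample_id=78: site='lake' → 10

16, 40, 41, 40, 43, 28, 28, 43, 10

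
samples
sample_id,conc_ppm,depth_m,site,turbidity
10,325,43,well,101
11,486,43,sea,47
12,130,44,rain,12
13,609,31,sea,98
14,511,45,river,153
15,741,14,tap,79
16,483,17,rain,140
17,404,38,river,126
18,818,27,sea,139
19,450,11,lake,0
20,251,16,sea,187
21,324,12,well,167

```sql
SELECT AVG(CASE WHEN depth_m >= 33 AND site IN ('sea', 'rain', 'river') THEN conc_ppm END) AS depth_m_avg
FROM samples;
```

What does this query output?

sample_id=10: ✗
sample_id=11: ✓ → 486
sample_id=12: ✓ → 130
sample_id=13: ✗
sample_id=14: ✓ → 511
sample_id=15: ✗
sample_id=16: ✗
sample_id=17: ✓ → 404
sample_id=18: ✗
sample_id=19: ✗
sample_id=20: ✗
sample_id=21: ✗
depth_m_avg = (486 + 130 + 511 + 404) / 4 = 382.75

382.75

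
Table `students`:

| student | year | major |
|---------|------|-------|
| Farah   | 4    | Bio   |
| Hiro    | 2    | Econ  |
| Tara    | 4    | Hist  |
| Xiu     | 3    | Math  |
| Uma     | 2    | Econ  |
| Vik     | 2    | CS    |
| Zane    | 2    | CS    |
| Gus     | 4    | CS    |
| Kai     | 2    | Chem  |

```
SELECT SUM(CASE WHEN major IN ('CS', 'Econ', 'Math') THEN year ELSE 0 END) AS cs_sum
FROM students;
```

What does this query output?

student=Farah: ✗
student=Hiro: ✓ → 2
student=Tara: ✗
student=Xiu: ✓ → 3
student=Uma: ✓ → 2
student=Vik: ✓ → 2
student=Zane: ✓ → 2
student=Gus: ✓ → 4
student=Kai: ✗
cs_sum = 2 + 3 + 2 + 2 + 2 + 4 = 15

15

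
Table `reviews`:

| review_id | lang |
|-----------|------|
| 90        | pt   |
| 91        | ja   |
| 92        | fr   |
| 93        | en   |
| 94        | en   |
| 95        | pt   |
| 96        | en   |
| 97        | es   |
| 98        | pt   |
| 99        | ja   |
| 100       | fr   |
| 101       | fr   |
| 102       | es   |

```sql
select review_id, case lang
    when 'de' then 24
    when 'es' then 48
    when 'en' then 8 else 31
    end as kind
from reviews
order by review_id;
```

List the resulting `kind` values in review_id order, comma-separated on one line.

31, 31, 31, 8, 8, 31, 8, 48, 31, 31, 31, 31, 48

review_id=90: ELSE → 31
review_id=91: ELSE → 31
review_id=92: ELSE → 31
review_id=93: lang='en' → 8
review_id=94: lang='en' → 8
review_id=95: ELSE → 31
review_id=96: lang='en' → 8
review_id=97: lang='es' → 48
review_id=98: ELSE → 31
review_id=99: ELSE → 31
review_id=100: ELSE → 31
review_id=101: ELSE → 31
review_id=102: lang='es' → 48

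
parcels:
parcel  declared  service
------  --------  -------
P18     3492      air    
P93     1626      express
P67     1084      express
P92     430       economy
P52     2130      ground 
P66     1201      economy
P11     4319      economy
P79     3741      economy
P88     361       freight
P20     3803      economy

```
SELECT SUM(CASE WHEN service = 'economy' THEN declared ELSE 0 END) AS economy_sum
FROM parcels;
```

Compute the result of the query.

13494

parcel=P18: ✗
parcel=P93: ✗
parcel=P67: ✗
parcel=P92: ✓ → 430
parcel=P52: ✗
parcel=P66: ✓ → 1201
parcel=P11: ✓ → 4319
parcel=P79: ✓ → 3741
parcel=P88: ✗
parcel=P20: ✓ → 3803
economy_sum = 430 + 1201 + 4319 + 3741 + 3803 = 13494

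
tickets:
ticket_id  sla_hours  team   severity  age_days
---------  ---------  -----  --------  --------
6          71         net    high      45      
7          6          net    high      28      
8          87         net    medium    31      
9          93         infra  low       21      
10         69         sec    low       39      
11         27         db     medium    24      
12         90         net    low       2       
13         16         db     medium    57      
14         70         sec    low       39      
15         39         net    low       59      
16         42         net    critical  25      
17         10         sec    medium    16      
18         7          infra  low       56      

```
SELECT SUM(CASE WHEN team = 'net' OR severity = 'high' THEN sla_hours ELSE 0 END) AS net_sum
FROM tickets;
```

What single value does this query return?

ticket_id=6: ✓ → 71
ticket_id=7: ✓ → 6
ticket_id=8: ✓ → 87
ticket_id=9: ✗
ticket_id=10: ✗
ticket_id=11: ✗
ticket_id=12: ✓ → 90
ticket_id=13: ✗
ticket_id=14: ✗
ticket_id=15: ✓ → 39
ticket_id=16: ✓ → 42
ticket_id=17: ✗
ticket_id=18: ✗
net_sum = 71 + 6 + 87 + 90 + 39 + 42 = 335

335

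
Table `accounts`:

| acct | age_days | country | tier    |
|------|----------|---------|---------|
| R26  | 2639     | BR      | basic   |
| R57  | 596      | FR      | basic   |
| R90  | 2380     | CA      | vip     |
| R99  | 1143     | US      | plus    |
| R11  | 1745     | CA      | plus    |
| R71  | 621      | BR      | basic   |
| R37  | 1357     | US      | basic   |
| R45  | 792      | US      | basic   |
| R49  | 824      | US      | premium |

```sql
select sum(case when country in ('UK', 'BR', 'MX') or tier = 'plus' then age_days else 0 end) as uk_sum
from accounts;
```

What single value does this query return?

6148

acct=R26: ✓ → 2639
acct=R57: ✗
acct=R90: ✗
acct=R99: ✓ → 1143
acct=R11: ✓ → 1745
acct=R71: ✓ → 621
acct=R37: ✗
acct=R45: ✗
acct=R49: ✗
uk_sum = 2639 + 1143 + 1745 + 621 = 6148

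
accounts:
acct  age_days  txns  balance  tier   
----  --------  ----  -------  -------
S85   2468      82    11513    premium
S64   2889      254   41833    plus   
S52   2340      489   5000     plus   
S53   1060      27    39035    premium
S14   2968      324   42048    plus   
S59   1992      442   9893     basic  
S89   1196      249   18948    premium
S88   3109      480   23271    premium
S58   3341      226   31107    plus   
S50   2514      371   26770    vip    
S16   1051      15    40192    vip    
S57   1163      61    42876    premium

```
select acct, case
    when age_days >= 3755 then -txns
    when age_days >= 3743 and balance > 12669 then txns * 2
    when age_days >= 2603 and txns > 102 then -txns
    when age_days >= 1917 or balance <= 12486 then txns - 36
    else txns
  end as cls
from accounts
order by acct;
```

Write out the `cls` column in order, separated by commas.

-324, 15, 335, 453, 27, 61, -226, 406, -254, 46, -480, 249

acct=S14: age_days >= 2603 and txns > 102 → -324
acct=S16: ELSE → 15
acct=S50: age_days >= 1917 or balance <= 12486 → 335
acct=S52: age_days >= 1917 or balance <= 12486 → 453
acct=S53: ELSE → 27
acct=S57: ELSE → 61
acct=S58: age_days >= 2603 and txns > 102 → -226
acct=S59: age_days >= 1917 or balance <= 12486 → 406
acct=S64: age_days >= 2603 and txns > 102 → -254
acct=S85: age_days >= 1917 or balance <= 12486 → 46
acct=S88: age_days >= 2603 and txns > 102 → -480
acct=S89: ELSE → 249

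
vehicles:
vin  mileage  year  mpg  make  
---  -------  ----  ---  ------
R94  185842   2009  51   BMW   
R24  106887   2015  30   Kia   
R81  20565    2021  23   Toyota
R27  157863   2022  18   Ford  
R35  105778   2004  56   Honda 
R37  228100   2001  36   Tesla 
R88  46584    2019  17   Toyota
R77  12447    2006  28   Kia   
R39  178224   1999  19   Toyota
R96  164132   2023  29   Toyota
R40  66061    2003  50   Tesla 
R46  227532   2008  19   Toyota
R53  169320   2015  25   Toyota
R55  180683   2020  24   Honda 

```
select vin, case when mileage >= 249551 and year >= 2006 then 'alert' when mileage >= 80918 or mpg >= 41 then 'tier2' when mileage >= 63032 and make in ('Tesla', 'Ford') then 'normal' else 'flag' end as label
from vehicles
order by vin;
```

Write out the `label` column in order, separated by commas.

tier2, tier2, tier2, tier2, tier2, tier2, tier2, tier2, tier2, flag, flag, flag, tier2, tier2

vin=R24: mileage >= 80918 or mpg >= 41 → tier2
vin=R27: mileage >= 80918 or mpg >= 41 → tier2
vin=R35: mileage >= 80918 or mpg >= 41 → tier2
vin=R37: mileage >= 80918 or mpg >= 41 → tier2
vin=R39: mileage >= 80918 or mpg >= 41 → tier2
vin=R40: mileage >= 80918 or mpg >= 41 → tier2
vin=R46: mileage >= 80918 or mpg >= 41 → tier2
vin=R53: mileage >= 80918 or mpg >= 41 → tier2
vin=R55: mileage >= 80918 or mpg >= 41 → tier2
vin=R77: ELSE → flag
vin=R81: ELSE → flag
vin=R88: ELSE → flag
vin=R94: mileage >= 80918 or mpg >= 41 → tier2
vin=R96: mileage >= 80918 or mpg >= 41 → tier2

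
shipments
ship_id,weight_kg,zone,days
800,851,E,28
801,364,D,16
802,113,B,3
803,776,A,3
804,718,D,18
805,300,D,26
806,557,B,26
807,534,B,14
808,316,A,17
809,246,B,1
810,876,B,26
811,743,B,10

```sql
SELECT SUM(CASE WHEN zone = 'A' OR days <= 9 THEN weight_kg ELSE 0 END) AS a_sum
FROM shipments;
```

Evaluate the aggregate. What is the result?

ship_id=800: ✗
ship_id=801: ✗
ship_id=802: ✓ → 113
ship_id=803: ✓ → 776
ship_id=804: ✗
ship_id=805: ✗
ship_id=806: ✗
ship_id=807: ✗
ship_id=808: ✓ → 316
ship_id=809: ✓ → 246
ship_id=810: ✗
ship_id=811: ✗
a_sum = 113 + 776 + 316 + 246 = 1451

1451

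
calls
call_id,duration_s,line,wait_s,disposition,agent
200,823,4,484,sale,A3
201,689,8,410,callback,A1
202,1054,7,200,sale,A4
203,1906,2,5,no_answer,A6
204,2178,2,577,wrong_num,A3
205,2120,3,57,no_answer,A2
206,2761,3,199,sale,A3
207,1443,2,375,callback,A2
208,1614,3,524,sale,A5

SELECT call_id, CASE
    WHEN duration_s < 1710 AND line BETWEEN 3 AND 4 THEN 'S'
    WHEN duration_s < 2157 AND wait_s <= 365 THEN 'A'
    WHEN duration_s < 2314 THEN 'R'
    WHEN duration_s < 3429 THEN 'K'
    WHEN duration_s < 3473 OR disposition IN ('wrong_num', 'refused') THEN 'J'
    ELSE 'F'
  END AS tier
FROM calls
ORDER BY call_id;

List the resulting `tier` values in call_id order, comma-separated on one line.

S, R, A, A, R, A, K, R, S

call_id=200: duration_s < 1710 AND line BETWEEN 3 AND 4 → S
call_id=201: duration_s < 2314 → R
call_id=202: duration_s < 2157 AND wait_s <= 365 → A
call_id=203: duration_s < 2157 AND wait_s <= 365 → A
call_id=204: duration_s < 2314 → R
call_id=205: duration_s < 2157 AND wait_s <= 365 → A
call_id=206: duration_s < 3429 → K
call_id=207: duration_s < 2314 → R
call_id=208: duration_s < 1710 AND line BETWEEN 3 AND 4 → S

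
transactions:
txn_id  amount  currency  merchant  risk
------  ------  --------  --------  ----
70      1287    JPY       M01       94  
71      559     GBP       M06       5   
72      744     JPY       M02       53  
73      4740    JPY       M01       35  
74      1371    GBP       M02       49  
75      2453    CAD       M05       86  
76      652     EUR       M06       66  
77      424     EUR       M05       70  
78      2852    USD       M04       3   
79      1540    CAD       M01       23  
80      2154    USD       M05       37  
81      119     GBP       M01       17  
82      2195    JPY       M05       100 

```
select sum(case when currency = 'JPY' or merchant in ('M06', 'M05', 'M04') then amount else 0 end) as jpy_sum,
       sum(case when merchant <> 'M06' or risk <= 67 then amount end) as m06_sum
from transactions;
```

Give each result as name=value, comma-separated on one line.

jpy_sum=18060, m06_sum=21090

[jpy_sum: currency = 'JPY' or merchant in ('M06', 'M05', 'M04')]
txn_id=70: ✓ → 1287
txn_id=71: ✓ → 559
txn_id=72: ✓ → 744
txn_id=73: ✓ → 4740
txn_id=74: ✗
txn_id=75: ✓ → 2453
txn_id=76: ✓ → 652
txn_id=77: ✓ → 424
txn_id=78: ✓ → 2852
txn_id=79: ✗
txn_id=80: ✓ → 2154
txn_id=81: ✗
txn_id=82: ✓ → 2195
jpy_sum = 1287 + 559 + 744 + 4740 + 2453 + 652 + 424 + 2852 + 2154 + 2195 = 18060
—
[m06_sum: merchant <> 'M06' or risk <= 67]
txn_id=70: ✓ → 1287
txn_id=71: ✓ → 559
txn_id=72: ✓ → 744
txn_id=73: ✓ → 4740
txn_id=74: ✓ → 1371
txn_id=75: ✓ → 2453
txn_id=76: ✓ → 652
txn_id=77: ✓ → 424
txn_id=78: ✓ → 2852
txn_id=79: ✓ → 1540
txn_id=80: ✓ → 2154
txn_id=81: ✓ → 119
txn_id=82: ✓ → 2195
m06_sum = 1287 + 559 + 744 + 4740 + 1371 + 2453 + 652 + 424 + 2852 + 1540 + 2154 + 119 + 2195 = 21090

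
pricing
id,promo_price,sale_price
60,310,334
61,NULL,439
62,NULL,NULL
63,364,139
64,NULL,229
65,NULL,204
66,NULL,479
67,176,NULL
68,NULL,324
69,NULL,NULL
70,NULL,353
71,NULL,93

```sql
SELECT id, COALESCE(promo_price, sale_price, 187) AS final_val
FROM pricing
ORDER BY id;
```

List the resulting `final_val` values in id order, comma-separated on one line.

310, 439, 187, 364, 229, 204, 479, 176, 324, 187, 353, 93

id=60: promo_price=310 → 310
id=61: promo_price=NULL, sale_price=439 → 439
id=62: promo_price=NULL, sale_price=NULL, → literal 187 → 187
id=63: promo_price=364 → 364
id=64: promo_price=NULL, sale_price=229 → 229
id=65: promo_price=NULL, sale_price=204 → 204
id=66: promo_price=NULL, sale_price=479 → 479
id=67: promo_price=176 → 176
id=68: promo_price=NULL, sale_price=324 → 324
id=69: promo_price=NULL, sale_price=NULL, → literal 187 → 187
id=70: promo_price=NULL, sale_price=353 → 353
id=71: promo_price=NULL, sale_price=93 → 93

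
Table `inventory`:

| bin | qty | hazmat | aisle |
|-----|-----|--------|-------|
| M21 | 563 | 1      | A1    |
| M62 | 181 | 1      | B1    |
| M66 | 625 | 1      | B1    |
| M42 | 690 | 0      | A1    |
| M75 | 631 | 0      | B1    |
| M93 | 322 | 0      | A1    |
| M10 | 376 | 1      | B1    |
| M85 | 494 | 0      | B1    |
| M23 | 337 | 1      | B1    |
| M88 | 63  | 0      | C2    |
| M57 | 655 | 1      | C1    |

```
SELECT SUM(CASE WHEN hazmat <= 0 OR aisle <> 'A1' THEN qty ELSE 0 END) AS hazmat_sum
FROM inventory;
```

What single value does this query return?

bin=M21: ✗
bin=M62: ✓ → 181
bin=M66: ✓ → 625
bin=M42: ✓ → 690
bin=M75: ✓ → 631
bin=M93: ✓ → 322
bin=M10: ✓ → 376
bin=M85: ✓ → 494
bin=M23: ✓ → 337
bin=M88: ✓ → 63
bin=M57: ✓ → 655
hazmat_sum = 181 + 625 + 690 + 631 + 322 + 376 + 494 + 337 + 63 + 655 = 4374

4374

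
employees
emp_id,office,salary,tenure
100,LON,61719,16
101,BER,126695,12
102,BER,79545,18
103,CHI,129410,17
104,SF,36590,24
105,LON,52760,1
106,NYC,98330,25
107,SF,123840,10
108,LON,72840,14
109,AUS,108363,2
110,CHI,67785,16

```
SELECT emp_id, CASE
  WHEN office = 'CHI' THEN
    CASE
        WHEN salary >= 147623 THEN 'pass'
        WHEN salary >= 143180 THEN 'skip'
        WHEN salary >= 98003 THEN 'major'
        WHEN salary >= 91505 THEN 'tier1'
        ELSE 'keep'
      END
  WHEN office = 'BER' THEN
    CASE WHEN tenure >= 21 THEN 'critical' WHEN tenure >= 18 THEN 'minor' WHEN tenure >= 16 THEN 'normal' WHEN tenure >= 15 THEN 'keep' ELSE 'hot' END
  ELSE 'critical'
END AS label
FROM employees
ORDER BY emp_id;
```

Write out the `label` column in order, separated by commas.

critical, hot, minor, major, critical, critical, critical, critical, critical, critical, keep

emp_id=100: office='LON' → outer ELSE → critical
emp_id=101: office='BER' → inner[ELSE] → hot
emp_id=102: office='BER' → inner[tenure >= 18] → minor
emp_id=103: office='CHI' → inner[salary >= 98003] → major
emp_id=104: office='SF' → outer ELSE → critical
emp_id=105: office='LON' → outer ELSE → critical
emp_id=106: office='NYC' → outer ELSE → critical
emp_id=107: office='SF' → outer ELSE → critical
emp_id=108: office='LON' → outer ELSE → critical
emp_id=109: office='AUS' → outer ELSE → critical
emp_id=110: office='CHI' → inner[ELSE] → keep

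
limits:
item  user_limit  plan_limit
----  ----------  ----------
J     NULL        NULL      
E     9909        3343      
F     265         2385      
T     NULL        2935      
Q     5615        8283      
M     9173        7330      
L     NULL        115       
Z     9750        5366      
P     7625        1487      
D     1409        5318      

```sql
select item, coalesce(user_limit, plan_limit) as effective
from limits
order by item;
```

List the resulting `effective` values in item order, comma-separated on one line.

item=D: user_limit=1409 → 1409
item=E: user_limit=9909 → 9909
item=F: user_limit=265 → 265
item=J: user_limit=NULL, plan_limit=NULL (all NULL) → NULL
item=L: user_limit=NULL, plan_limit=115 → 115
item=M: user_limit=9173 → 9173
item=P: user_limit=7625 → 7625
item=Q: user_limit=5615 → 5615
item=T: user_limit=NULL, plan_limit=2935 → 2935
item=Z: user_limit=9750 → 9750

1409, 9909, 265, NULL, 115, 9173, 7625, 5615, 2935, 9750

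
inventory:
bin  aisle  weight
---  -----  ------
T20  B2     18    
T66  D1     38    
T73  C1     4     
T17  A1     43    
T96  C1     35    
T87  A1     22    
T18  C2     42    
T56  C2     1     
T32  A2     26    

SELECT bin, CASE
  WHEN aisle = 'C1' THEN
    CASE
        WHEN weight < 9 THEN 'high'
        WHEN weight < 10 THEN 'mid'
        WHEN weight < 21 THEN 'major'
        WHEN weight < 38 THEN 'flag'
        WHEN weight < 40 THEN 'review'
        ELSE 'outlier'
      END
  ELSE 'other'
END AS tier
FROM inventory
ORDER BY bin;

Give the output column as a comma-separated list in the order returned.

bin=T17: aisle='A1' → outer ELSE → other
bin=T18: aisle='C2' → outer ELSE → other
bin=T20: aisle='B2' → outer ELSE → other
bin=T32: aisle='A2' → outer ELSE → other
bin=T56: aisle='C2' → outer ELSE → other
bin=T66: aisle='D1' → outer ELSE → other
bin=T73: aisle='C1' → inner[weight < 9] → high
bin=T87: aisle='A1' → outer ELSE → other
bin=T96: aisle='C1' → inner[weight < 38] → flag

other, other, other, other, other, other, high, other, flag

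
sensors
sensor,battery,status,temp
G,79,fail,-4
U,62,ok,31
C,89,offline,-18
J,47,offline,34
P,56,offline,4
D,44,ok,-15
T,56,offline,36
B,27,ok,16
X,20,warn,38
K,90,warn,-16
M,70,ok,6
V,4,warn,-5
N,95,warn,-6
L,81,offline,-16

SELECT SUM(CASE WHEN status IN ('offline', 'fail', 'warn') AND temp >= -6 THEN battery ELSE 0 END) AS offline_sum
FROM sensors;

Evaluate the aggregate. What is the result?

sensor=G: ✓ → 79
sensor=U: ✗
sensor=C: ✗
sensor=J: ✓ → 47
sensor=P: ✓ → 56
sensor=D: ✗
sensor=T: ✓ → 56
sensor=B: ✗
sensor=X: ✓ → 20
sensor=K: ✗
sensor=M: ✗
sensor=V: ✓ → 4
sensor=N: ✓ → 95
sensor=L: ✗
offline_sum = 79 + 47 + 56 + 56 + 20 + 4 + 95 = 357

357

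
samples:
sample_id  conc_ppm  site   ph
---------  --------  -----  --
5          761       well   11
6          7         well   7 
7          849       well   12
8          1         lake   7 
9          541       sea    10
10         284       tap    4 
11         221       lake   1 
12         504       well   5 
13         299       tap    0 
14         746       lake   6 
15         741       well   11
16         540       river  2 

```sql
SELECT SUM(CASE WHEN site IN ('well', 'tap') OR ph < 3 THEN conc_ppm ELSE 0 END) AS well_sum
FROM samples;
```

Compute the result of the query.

4206

sample_id=5: ✓ → 761
sample_id=6: ✓ → 7
sample_id=7: ✓ → 849
sample_id=8: ✗
sample_id=9: ✗
sample_id=10: ✓ → 284
sample_id=11: ✓ → 221
sample_id=12: ✓ → 504
sample_id=13: ✓ → 299
sample_id=14: ✗
sample_id=15: ✓ → 741
sample_id=16: ✓ → 540
well_sum = 761 + 7 + 849 + 284 + 221 + 504 + 299 + 741 + 540 = 4206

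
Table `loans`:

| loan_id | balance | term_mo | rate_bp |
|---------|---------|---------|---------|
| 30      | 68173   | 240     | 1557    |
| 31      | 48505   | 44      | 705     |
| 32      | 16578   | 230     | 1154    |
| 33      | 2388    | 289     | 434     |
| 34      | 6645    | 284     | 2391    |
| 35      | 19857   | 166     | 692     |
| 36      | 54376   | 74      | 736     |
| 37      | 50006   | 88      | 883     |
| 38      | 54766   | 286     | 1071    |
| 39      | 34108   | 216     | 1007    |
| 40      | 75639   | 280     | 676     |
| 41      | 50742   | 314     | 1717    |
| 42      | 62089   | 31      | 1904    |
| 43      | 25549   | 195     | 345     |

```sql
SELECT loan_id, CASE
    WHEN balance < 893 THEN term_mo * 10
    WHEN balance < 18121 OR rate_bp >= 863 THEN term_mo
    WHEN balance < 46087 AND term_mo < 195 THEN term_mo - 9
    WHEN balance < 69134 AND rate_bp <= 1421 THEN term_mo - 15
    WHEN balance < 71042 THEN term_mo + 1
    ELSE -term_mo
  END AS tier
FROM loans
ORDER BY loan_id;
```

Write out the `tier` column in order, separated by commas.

loan_id=30: balance < 18121 OR rate_bp >= 863 → 240
loan_id=31: balance < 69134 AND rate_bp <= 1421 → 29
loan_id=32: balance < 18121 OR rate_bp >= 863 → 230
loan_id=33: balance < 18121 OR rate_bp >= 863 → 289
loan_id=34: balance < 18121 OR rate_bp >= 863 → 284
loan_id=35: balance < 46087 AND term_mo < 195 → 157
loan_id=36: balance < 69134 AND rate_bp <= 1421 → 59
loan_id=37: balance < 18121 OR rate_bp >= 863 → 88
loan_id=38: balance < 18121 OR rate_bp >= 863 → 286
loan_id=39: balance < 18121 OR rate_bp >= 863 → 216
loan_id=40: ELSE → -280
loan_id=41: balance < 18121 OR rate_bp >= 863 → 314
loan_id=42: balance < 18121 OR rate_bp >= 863 → 31
loan_id=43: balance < 69134 AND rate_bp <= 1421 → 180

240, 29, 230, 289, 284, 157, 59, 88, 286, 216, -280, 314, 31, 180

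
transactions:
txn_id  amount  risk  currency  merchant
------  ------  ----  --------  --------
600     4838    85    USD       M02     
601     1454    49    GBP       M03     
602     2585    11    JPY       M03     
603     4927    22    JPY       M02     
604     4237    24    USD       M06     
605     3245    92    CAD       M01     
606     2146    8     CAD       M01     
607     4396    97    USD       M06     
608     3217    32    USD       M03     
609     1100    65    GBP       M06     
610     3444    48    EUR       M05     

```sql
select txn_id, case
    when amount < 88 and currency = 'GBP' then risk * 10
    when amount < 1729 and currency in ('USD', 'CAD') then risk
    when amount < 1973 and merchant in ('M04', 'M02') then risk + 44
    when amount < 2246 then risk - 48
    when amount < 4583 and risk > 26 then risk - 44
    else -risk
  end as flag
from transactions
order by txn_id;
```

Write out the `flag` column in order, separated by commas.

-85, 1, -11, -22, -24, 48, -40, 53, -12, 17, 4

txn_id=600: ELSE → -85
txn_id=601: amount < 2246 → 1
txn_id=602: ELSE → -11
txn_id=603: ELSE → -22
txn_id=604: ELSE → -24
txn_id=605: amount < 4583 and risk > 26 → 48
txn_id=606: amount < 2246 → -40
txn_id=607: amount < 4583 and risk > 26 → 53
txn_id=608: amount < 4583 and risk > 26 → -12
txn_id=609: amount < 2246 → 17
txn_id=610: amount < 4583 and risk > 26 → 4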